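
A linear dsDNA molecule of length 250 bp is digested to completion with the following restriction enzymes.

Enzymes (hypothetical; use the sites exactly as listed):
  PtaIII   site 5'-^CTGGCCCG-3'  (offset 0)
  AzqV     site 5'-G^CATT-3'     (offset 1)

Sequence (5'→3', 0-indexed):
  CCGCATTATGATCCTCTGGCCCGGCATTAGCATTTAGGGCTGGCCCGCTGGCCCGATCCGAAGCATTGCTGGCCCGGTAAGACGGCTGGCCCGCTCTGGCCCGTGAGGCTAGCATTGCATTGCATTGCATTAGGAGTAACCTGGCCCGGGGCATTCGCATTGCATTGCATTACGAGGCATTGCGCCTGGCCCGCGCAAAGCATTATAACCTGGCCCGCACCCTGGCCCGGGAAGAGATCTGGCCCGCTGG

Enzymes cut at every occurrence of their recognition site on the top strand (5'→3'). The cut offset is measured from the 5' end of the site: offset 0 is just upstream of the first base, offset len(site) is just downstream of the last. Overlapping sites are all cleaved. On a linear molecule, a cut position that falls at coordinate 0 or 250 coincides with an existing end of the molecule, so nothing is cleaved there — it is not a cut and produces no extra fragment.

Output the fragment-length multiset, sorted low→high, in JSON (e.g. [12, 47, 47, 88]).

[3,5,5,5,5,5,5,6,6,8,8,9,9,9,10,10,11,12,12,12,13,15,16,17,17,17]

Per-enzyme occurrences:
  PtaIII (CTGGCCCG, off=0): starts [15, 39, 47, 68, 85, 95, 140, 185, 209, 221, 238] → cuts [15, 39, 47, 68, 85, 95, 140, 185, 209, 221, 238]
  AzqV (GCATT, off=1): starts [2, 23, 29, 62, 111, 116, 121, 126, 150, 156, 161, 166, 176, 199] → cuts [3, 24, 30, 63, 112, 117, 122, 127, 151, 157, 162, 167, 177, 200]

Pooled cuts: [3, 15, 24, 30, 39, 47, 63, 68, 85, 95, 112, 117, 122, 127, 140, 151, 157, 162, 167, 177, 185, 200, 209, 221, 238]

Fragment lengths:
  [0,3): 3 bp
  [3,15): 12 bp
  [15,24): 9 bp
  [24,30): 6 bp
  [30,39): 9 bp
  [39,47): 8 bp
  [47,63): 16 bp
  [63,68): 5 bp
  [68,85): 17 bp
  [85,95): 10 bp
  [95,112): 17 bp
  [112,117): 5 bp
  [117,122): 5 bp
  [122,127): 5 bp
  [127,140): 13 bp
  [140,151): 11 bp
  [151,157): 6 bp
  [157,162): 5 bp
  [162,167): 5 bp
  [167,177): 10 bp
  [177,185): 8 bp
  [185,200): 15 bp
  [200,209): 9 bp
  [209,221): 12 bp
  [221,238): 17 bp
  [238,250): 12 bp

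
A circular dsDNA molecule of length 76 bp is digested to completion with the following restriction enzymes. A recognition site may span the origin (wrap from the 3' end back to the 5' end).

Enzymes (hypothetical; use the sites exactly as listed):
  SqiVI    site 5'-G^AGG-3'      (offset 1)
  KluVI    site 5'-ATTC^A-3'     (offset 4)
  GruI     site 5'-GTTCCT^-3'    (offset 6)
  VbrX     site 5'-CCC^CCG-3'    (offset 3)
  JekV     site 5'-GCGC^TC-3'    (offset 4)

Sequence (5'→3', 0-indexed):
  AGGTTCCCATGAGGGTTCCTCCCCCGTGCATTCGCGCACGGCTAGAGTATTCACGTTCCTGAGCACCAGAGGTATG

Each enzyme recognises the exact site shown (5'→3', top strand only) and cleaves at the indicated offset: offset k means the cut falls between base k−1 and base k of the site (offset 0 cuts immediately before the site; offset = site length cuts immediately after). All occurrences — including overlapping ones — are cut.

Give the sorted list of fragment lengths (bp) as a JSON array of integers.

Scan for sites:
  SqiVI (GAGG, off=1): starts [10, 68, 75] → cuts [0, 11, 69]
  KluVI (ATTCA, off=4): starts [48] → cuts [52]
  GruI (GTTCCT, off=6): starts [14, 54] → cuts [20, 60]
  VbrX (CCCCCG, off=3): starts [20] → cuts [23]
  JekV (GCGCTC, off=4): no sites

All cut coordinates (distinct, sorted): [0, 11, 20, 23, 52, 60, 69]

Fragments:
  0→11: 11 bp
  11→20: 9 bp
  20→23: 3 bp
  23→52: 29 bp
  52→60: 8 bp
  60→69: 9 bp
  69→0 (wrap): 76-69+0 = 7 bp

[3,7,8,9,9,11,29]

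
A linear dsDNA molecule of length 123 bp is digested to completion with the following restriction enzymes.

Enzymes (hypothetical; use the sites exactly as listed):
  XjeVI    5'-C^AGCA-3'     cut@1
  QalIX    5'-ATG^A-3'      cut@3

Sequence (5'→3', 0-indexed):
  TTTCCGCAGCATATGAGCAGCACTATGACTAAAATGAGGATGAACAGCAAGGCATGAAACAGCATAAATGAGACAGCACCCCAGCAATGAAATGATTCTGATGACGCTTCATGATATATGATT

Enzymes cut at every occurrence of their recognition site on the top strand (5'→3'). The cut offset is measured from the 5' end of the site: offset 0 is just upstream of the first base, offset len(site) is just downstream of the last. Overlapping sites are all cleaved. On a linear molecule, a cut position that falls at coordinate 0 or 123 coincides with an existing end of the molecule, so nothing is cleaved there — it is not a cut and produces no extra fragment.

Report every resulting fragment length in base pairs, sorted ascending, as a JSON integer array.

Site scan:
  XjeVI CAGCA/1: at [6, 17, 44, 59, 73, 81] ⇒ [7, 18, 45, 60, 74, 82]
  QalIX ATGA/3: at [12, 24, 33, 39, 53, 67, 86, 91, 100, 110, 117] ⇒ [15, 27, 36, 42, 56, 70, 89, 94, 103, 113, 120]

All cut coordinates (distinct, sorted): [7, 15, 18, 27, 36, 42, 45, 56, 60, 70, 74, 82, 89, 94, 103, 113, 120]

Fragments:
  [0,7): 7 bp
  [7,15): 8 bp
  [15,18): 3 bp
  [18,27): 9 bp
  [27,36): 9 bp
  [36,42): 6 bp
  [42,45): 3 bp
  [45,56): 11 bp
  [56,60): 4 bp
  [60,70): 10 bp
  [70,74): 4 bp
  [74,82): 8 bp
  [82,89): 7 bp
  [89,94): 5 bp
  [94,103): 9 bp
  [103,113): 10 bp
  [113,120): 7 bp
  [120,123): 3 bp

[3,3,3,4,4,5,6,7,7,7,8,8,9,9,9,10,10,11]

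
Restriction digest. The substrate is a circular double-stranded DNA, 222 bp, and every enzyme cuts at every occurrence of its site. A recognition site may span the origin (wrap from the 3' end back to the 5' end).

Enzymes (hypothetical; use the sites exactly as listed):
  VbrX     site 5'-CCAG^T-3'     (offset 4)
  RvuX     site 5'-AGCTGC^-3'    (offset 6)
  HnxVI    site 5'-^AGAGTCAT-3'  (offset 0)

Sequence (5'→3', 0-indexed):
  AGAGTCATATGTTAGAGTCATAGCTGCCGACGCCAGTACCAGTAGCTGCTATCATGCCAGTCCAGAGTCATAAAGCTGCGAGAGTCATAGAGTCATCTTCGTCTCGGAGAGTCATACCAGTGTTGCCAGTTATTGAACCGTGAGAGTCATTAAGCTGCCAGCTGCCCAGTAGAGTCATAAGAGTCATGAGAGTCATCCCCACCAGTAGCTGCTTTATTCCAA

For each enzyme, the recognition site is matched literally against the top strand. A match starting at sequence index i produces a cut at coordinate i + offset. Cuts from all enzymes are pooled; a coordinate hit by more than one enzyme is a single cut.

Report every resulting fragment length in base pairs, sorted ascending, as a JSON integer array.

[1,1,3,4,6,7,7,7,8,9,9,9,9,10,11,13,13,13,14,16,16,17,19]

Per-enzyme occurrences:
  VbrX CCAGT/4: at [32, 38, 56, 116, 125, 165, 201] ⇒ [36, 42, 60, 120, 129, 169, 205]
  RvuX AGCTGC/6: at [21, 43, 73, 152, 159, 206] ⇒ [27, 49, 79, 158, 165, 212]
  HnxVI AGAGTCAT/0: at [0, 13, 63, 80, 88, 107, 142, 170, 179, 188] ⇒ [0, 13, 63, 80, 88, 107, 142, 170, 179, 188]

All cut coordinates (distinct, sorted): [0, 13, 27, 36, 42, 49, 60, 63, 79, 80, 88, 107, 120, 129, 142, 158, 165, 169, 170, 179, 188, 205, 212]

Fragment lengths:
  0→13: 13 bp
  13→27: 14 bp
  27→36: 9 bp
  36→42: 6 bp
  42→49: 7 bp
  49→60: 11 bp
  60→63: 3 bp
  63→79: 16 bp
  79→80: 1 bp
  80→88: 8 bp
  88→107: 19 bp
  107→120: 13 bp
  120→129: 9 bp
  129→142: 13 bp
  142→158: 16 bp
  158→165: 7 bp
  165→169: 4 bp
  169→170: 1 bp
  170→179: 9 bp
  179→188: 9 bp
  188→205: 17 bp
  205→212: 7 bp
  212→0 (wrap): 222-212+0 = 10 bp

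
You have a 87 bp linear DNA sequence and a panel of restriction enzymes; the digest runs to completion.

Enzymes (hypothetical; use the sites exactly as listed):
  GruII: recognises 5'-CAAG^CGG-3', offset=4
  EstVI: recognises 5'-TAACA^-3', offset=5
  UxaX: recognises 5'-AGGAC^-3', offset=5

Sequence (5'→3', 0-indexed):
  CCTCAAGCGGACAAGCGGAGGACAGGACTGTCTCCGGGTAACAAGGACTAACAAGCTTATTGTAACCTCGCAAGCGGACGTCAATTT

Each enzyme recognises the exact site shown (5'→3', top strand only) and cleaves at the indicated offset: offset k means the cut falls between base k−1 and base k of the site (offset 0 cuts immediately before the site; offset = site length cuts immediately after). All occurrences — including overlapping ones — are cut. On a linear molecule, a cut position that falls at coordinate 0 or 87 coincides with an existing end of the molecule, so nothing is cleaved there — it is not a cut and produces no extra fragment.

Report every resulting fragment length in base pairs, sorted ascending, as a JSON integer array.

Scan for sites:
  GruII (CAAGCGG, off=4): starts [3, 11, 70] → cuts [7, 15, 74]
  EstVI (TAACA, off=5): starts [38, 48] → cuts [43, 53]
  UxaX (AGGAC, off=5): starts [18, 23, 43] → cuts [23, 28, 48]

All cut coordinates (distinct, sorted): [7, 15, 23, 28, 43, 48, 53, 74]

Fragments:
  [0,7): 7 bp
  [7,15): 8 bp
  [15,23): 8 bp
  [23,28): 5 bp
  [28,43): 15 bp
  [43,48): 5 bp
  [48,53): 5 bp
  [53,74): 21 bp
  [74,87): 13 bp

[5,5,5,7,8,8,13,15,21]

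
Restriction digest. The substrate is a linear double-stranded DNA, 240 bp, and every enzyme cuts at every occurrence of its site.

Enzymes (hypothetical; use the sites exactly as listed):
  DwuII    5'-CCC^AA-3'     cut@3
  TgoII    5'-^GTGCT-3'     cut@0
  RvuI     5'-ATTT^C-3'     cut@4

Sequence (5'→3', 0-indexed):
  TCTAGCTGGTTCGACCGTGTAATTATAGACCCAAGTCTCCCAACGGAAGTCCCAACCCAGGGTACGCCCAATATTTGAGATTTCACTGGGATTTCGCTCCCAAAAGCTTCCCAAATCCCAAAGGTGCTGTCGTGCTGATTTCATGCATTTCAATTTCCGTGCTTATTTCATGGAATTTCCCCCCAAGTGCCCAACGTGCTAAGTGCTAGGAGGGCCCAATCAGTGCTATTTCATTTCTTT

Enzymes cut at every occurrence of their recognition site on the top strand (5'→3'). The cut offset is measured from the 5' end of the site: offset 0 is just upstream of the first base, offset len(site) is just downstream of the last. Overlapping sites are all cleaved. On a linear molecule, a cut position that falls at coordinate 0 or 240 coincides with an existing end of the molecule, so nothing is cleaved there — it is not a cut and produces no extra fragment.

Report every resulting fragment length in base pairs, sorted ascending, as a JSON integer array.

[2,3,4,4,5,5,6,6,7,7,7,8,8,9,9,9,10,10,10,11,11,12,14,15,16,32]

Per-enzyme occurrences:
  DwuII (CCCAA, off=3): starts [29, 38, 50, 66, 98, 109, 116, 181, 189, 214] → cuts [32, 41, 53, 69, 101, 112, 119, 184, 192, 217]
  TgoII (GTGCT, off=0): starts [123, 131, 158, 195, 202, 222] → cuts [123, 131, 158, 195, 202, 222]
  RvuI (ATTTC, off=4): starts [79, 90, 137, 146, 152, 164, 174, 227, 232] → cuts [83, 94, 141, 150, 156, 168, 178, 231, 236]

Pooled cuts: [32, 41, 53, 69, 83, 94, 101, 112, 119, 123, 131, 141, 150, 156, 158, 168, 178, 184, 192, 195, 202, 217, 222, 231, 236]

Fragments:
  [0,32): 32 bp
  [32,41): 9 bp
  [41,53): 12 bp
  [53,69): 16 bp
  [69,83): 14 bp
  [83,94): 11 bp
  [94,101): 7 bp
  [101,112): 11 bp
  [112,119): 7 bp
  [119,123): 4 bp
  [123,131): 8 bp
  [131,141): 10 bp
  [141,150): 9 bp
  [150,156): 6 bp
  [156,158): 2 bp
  [158,168): 10 bp
  [168,178): 10 bp
  [178,184): 6 bp
  [184,192): 8 bp
  [192,195): 3 bp
  [195,202): 7 bp
  [202,217): 15 bp
  [217,222): 5 bp
  [222,231): 9 bp
  [231,236): 5 bp
  [236,240): 4 bp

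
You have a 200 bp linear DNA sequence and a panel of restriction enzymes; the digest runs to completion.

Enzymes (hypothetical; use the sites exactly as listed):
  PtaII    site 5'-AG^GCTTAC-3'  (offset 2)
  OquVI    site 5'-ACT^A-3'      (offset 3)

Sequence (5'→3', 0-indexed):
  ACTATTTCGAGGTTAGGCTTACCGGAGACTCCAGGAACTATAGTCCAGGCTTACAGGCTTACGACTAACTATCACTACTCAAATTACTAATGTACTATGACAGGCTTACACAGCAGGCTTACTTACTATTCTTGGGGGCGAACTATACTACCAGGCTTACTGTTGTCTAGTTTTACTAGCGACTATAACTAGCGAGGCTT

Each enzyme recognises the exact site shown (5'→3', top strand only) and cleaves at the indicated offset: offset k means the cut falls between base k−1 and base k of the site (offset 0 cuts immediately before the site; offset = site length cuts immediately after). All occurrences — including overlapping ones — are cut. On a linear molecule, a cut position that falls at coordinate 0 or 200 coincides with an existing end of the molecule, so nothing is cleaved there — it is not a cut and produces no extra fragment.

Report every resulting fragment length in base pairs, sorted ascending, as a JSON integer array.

Scan for sites:
  PtaII AGGCTTAC/2: at [14, 46, 54, 101, 114, 152] ⇒ [16, 48, 56, 103, 116, 154]
  OquVI ACTA/3: at [0, 36, 63, 67, 73, 85, 93, 124, 141, 146, 174, 181, 187] ⇒ [3, 39, 66, 70, 76, 88, 96, 127, 144, 149, 177, 184, 190]

All cut coordinates (distinct, sorted): [3, 16, 39, 48, 56, 66, 70, 76, 88, 96, 103, 116, 127, 144, 149, 154, 177, 184, 190]

Fragment lengths:
  [0,3): 3 bp
  [3,16): 13 bp
  [16,39): 23 bp
  [39,48): 9 bp
  [48,56): 8 bp
  [56,66): 10 bp
  [66,70): 4 bp
  [70,76): 6 bp
  [76,88): 12 bp
  [88,96): 8 bp
  [96,103): 7 bp
  [103,116): 13 bp
  [116,127): 11 bp
  [127,144): 17 bp
  [144,149): 5 bp
  [149,154): 5 bp
  [154,177): 23 bp
  [177,184): 7 bp
  [184,190): 6 bp
  [190,200): 10 bp

[3,4,5,5,6,6,7,7,8,8,9,10,10,11,12,13,13,17,23,23]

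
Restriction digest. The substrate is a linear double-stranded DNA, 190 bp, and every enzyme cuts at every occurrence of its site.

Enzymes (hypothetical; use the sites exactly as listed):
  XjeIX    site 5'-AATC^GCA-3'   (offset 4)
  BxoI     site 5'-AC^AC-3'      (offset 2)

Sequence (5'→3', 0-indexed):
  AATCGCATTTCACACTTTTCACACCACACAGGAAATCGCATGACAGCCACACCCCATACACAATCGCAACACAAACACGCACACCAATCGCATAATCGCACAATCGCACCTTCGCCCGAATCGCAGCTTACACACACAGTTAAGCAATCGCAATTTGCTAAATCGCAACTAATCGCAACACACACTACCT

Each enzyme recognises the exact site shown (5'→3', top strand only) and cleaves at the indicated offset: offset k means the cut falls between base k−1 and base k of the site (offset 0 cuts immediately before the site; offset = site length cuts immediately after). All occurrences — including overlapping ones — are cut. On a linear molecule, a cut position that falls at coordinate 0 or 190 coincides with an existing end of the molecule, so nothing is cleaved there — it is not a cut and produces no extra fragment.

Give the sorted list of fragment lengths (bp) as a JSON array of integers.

Scan for sites:
  XjeIX (AATCGCA, off=4): starts [0, 33, 61, 85, 93, 101, 118, 145, 160, 170] → cuts [4, 37, 65, 89, 97, 105, 122, 149, 164, 174]
  BxoI (ACAC, off=2): starts [11, 20, 25, 48, 57, 68, 74, 80, 129, 131, 133, 177, 179, 181] → cuts [13, 22, 27, 50, 59, 70, 76, 82, 131, 133, 135, 179, 181, 183]

All cut coordinates (distinct, sorted): [4, 13, 22, 27, 37, 50, 59, 65, 70, 76, 82, 89, 97, 105, 122, 131, 133, 135, 149, 164, 174, 179, 181, 183]

Fragment lengths:
  [0,4): 4 bp
  [4,13): 9 bp
  [13,22): 9 bp
  [22,27): 5 bp
  [27,37): 10 bp
  [37,50): 13 bp
  [50,59): 9 bp
  [59,65): 6 bp
  [65,70): 5 bp
  [70,76): 6 bp
  [76,82): 6 bp
  [82,89): 7 bp
  [89,97): 8 bp
  [97,105): 8 bp
  [105,122): 17 bp
  [122,131): 9 bp
  [131,133): 2 bp
  [133,135): 2 bp
  [135,149): 14 bp
  [149,164): 15 bp
  [164,174): 10 bp
  [174,179): 5 bp
  [179,181): 2 bp
  [181,183): 2 bp
  [183,190): 7 bp

[2,2,2,2,4,5,5,5,6,6,6,7,7,8,8,9,9,9,9,10,10,13,14,15,17]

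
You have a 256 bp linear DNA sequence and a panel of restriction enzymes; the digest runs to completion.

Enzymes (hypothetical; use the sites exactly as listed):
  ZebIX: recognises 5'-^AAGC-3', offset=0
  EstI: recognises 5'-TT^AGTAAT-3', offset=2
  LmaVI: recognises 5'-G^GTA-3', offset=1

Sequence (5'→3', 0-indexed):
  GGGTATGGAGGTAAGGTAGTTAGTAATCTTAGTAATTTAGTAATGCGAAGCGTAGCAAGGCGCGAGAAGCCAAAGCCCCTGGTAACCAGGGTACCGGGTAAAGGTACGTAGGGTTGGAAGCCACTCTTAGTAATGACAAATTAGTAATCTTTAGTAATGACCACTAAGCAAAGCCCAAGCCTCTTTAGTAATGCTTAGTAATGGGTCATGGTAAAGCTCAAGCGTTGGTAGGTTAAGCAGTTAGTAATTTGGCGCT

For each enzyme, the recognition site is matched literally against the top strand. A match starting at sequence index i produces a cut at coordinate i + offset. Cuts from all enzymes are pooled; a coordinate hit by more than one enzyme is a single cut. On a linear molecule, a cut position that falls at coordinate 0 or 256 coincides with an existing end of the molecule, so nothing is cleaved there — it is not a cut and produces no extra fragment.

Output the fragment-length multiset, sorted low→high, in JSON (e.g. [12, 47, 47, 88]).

Per-enzyme occurrences:
  ZebIX (AAGC, off=0): starts [47, 66, 72, 117, 165, 170, 176, 213, 219, 234] → cuts [47, 66, 72, 117, 165, 170, 176, 213, 219, 234]
  EstI (TTAGTAAT, off=2): starts [19, 28, 36, 126, 140, 150, 184, 194, 240] → cuts [21, 30, 38, 128, 142, 152, 186, 196, 242]
  LmaVI (GGTA, off=1): starts [1, 9, 14, 80, 89, 96, 102, 209, 226] → cuts [2, 10, 15, 81, 90, 97, 103, 210, 227]

All cut coordinates (distinct, sorted): [2, 10, 15, 21, 30, 38, 47, 66, 72, 81, 90, 97, 103, 117, 128, 142, 152, 165, 170, 176, 186, 196, 210, 213, 219, 227, 234, 242]

Fragment lengths:
  [0,2): 2 bp
  [2,10): 8 bp
  [10,15): 5 bp
  [15,21): 6 bp
  [21,30): 9 bp
  [30,38): 8 bp
  [38,47): 9 bp
  [47,66): 19 bp
  [66,72): 6 bp
  [72,81): 9 bp
  [81,90): 9 bp
  [90,97): 7 bp
  [97,103): 6 bp
  [103,117): 14 bp
  [117,128): 11 bp
  [128,142): 14 bp
  [142,152): 10 bp
  [152,165): 13 bp
  [165,170): 5 bp
  [170,176): 6 bp
  [176,186): 10 bp
  [186,196): 10 bp
  [196,210): 14 bp
  [210,213): 3 bp
  [213,219): 6 bp
  [219,227): 8 bp
  [227,234): 7 bp
  [234,242): 8 bp
  [242,256): 14 bp

[2,3,5,5,6,6,6,6,6,7,7,8,8,8,8,9,9,9,9,10,10,10,11,13,14,14,14,14,19]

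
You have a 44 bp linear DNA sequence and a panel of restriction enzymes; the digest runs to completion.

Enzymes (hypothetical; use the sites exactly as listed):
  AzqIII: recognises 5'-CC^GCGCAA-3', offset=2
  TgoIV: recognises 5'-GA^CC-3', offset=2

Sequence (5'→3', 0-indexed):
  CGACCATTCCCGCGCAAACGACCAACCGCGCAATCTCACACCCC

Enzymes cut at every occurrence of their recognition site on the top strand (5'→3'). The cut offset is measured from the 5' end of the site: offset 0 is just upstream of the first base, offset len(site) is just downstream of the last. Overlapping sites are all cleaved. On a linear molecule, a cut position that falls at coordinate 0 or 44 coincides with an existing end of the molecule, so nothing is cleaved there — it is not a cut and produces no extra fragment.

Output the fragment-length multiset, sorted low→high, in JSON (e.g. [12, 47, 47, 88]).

[3,6,8,10,17]

Per-enzyme occurrences:
  AzqIII CCGCGCAA/2: at [9, 25] ⇒ [11, 27]
  TgoIV GACC/2: at [1, 19] ⇒ [3, 21]

Pooled cuts: [3, 11, 21, 27]

Fragments:
  [0,3): 3 bp
  [3,11): 8 bp
  [11,21): 10 bp
  [21,27): 6 bp
  [27,44): 17 bp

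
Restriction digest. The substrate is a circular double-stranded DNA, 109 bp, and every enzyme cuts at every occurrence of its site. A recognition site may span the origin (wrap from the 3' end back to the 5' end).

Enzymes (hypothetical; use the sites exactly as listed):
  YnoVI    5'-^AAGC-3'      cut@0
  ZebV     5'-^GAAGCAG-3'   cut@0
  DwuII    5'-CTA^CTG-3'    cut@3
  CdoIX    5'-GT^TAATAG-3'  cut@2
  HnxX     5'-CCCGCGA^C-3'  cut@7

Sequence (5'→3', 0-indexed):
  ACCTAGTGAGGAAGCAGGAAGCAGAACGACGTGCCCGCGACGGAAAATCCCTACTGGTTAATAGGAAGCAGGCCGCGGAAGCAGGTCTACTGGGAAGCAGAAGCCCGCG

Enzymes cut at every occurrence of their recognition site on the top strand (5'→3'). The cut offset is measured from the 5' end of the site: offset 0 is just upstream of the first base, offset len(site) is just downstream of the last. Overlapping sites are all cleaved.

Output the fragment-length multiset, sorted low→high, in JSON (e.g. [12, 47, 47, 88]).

Scan for sites:
  YnoVI (AAGC, off=0): starts [11, 18, 65, 78, 94, 100] → cuts [11, 18, 65, 78, 94, 100]
  ZebV (GAAGCAG, off=0): starts [10, 17, 64, 77, 93] → cuts [10, 17, 64, 77, 93]
  DwuII (CTACTG, off=3): starts [50, 86] → cuts [53, 89]
  CdoIX (GTTAATAG, off=2): starts [56] → cuts [58]
  HnxX (CCCGCGAC, off=7): starts [33, 103] → cuts [1, 40]

Pooled cuts: [1, 10, 11, 17, 18, 40, 53, 58, 64, 65, 77, 78, 89, 93, 94, 100]

Fragment lengths:
  1→10: 9 bp
  10→11: 1 bp
  11→17: 6 bp
  17→18: 1 bp
  18→40: 22 bp
  40→53: 13 bp
  53→58: 5 bp
  58→64: 6 bp
  64→65: 1 bp
  65→77: 12 bp
  77→78: 1 bp
  78→89: 11 bp
  89→93: 4 bp
  93→94: 1 bp
  94→100: 6 bp
  100→1 (wrap): 109-100+1 = 10 bp

[1,1,1,1,1,4,5,6,6,6,9,10,11,12,13,22]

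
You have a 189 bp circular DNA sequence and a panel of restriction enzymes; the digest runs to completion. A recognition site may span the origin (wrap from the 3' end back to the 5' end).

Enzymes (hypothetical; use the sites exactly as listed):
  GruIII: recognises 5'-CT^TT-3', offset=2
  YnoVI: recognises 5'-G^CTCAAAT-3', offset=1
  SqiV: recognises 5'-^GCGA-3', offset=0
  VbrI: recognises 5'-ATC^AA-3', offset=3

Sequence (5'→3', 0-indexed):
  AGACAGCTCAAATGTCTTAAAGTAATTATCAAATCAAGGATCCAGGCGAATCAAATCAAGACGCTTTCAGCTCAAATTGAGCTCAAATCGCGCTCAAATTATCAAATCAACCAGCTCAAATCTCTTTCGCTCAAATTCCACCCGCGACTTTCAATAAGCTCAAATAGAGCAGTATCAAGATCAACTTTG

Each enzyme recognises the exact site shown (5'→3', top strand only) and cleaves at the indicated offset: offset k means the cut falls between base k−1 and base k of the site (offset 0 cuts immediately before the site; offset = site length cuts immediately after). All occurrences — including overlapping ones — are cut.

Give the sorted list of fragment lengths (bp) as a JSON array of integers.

[4,4,5,5,5,5,6,6,6,7,8,9,9,10,11,11,11,11,14,18,24]

Scan for sites:
  GruIII (CTTT, off=2): starts [63, 123, 147, 184] → cuts [65, 125, 149, 186]
  YnoVI (GCTCAAAT, off=1): starts [5, 69, 80, 91, 113, 128, 157] → cuts [6, 70, 81, 92, 114, 129, 158]
  SqiV (GCGA, off=0): starts [45, 143] → cuts [45, 143]
  VbrI (ATCAA, off=3): starts [27, 32, 49, 54, 100, 105, 173, 179] → cuts [30, 35, 52, 57, 103, 108, 176, 182]

Pooled cuts: [6, 30, 35, 45, 52, 57, 65, 70, 81, 92, 103, 108, 114, 125, 129, 143, 149, 158, 176, 182, 186]

Fragments:
  6→30: 24 bp
  30→35: 5 bp
  35→45: 10 bp
  45→52: 7 bp
  52→57: 5 bp
  57→65: 8 bp
  65→70: 5 bp
  70→81: 11 bp
  81→92: 11 bp
  92→103: 11 bp
  103→108: 5 bp
  108→114: 6 bp
  114→125: 11 bp
  125→129: 4 bp
  129→143: 14 bp
  143→149: 6 bp
  149→158: 9 bp
  158→176: 18 bp
  176→182: 6 bp
  182→186: 4 bp
  186→6 (wrap): 189-186+6 = 9 bp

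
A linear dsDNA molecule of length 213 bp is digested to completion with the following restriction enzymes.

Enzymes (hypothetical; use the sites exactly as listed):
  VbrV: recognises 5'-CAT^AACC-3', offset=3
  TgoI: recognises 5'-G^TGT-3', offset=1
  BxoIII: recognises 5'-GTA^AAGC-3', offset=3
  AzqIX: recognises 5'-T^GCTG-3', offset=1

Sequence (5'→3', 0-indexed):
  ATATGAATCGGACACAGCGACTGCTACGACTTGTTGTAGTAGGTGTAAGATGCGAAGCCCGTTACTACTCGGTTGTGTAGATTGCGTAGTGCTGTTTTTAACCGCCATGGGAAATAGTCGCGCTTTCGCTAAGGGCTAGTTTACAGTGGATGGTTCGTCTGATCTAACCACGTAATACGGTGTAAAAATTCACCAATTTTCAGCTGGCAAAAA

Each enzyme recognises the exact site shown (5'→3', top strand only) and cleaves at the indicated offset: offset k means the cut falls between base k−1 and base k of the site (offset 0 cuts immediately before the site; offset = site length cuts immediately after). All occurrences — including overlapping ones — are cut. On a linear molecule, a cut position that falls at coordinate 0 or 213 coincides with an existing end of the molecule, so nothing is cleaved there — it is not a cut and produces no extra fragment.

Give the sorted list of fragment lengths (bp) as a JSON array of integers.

[15,32,33,43,90]

Scan for sites:
  VbrV (CATAACC, off=3): no sites
  TgoI GTGT/1: at [42, 74, 179] ⇒ [43, 75, 180]
  BxoIII (GTAAAGC, off=3): no sites
  AzqIX TGCTG/1: at [89] ⇒ [90]

Pooled cuts: [43, 75, 90, 180]

Fragments:
  [0,43): 43 bp
  [43,75): 32 bp
  [75,90): 15 bp
  [90,180): 90 bp
  [180,213): 33 bp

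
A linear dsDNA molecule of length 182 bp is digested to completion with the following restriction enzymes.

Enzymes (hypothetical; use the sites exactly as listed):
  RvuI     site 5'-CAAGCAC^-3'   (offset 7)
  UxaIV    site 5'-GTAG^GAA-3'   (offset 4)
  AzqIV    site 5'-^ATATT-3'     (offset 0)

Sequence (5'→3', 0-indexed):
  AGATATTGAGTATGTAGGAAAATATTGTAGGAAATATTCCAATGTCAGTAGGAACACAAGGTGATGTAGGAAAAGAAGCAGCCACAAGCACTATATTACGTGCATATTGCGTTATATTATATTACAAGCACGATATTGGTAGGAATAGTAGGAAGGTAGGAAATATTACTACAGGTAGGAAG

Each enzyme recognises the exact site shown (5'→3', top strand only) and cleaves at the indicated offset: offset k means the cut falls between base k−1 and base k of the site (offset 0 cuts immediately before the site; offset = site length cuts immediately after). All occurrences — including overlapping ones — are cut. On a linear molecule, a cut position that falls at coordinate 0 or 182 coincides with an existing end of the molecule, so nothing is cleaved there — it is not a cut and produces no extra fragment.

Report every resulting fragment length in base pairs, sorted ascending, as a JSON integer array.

Site scan:
  RvuI CAAGCAC/7: at [84, 124] ⇒ [91, 131]
  UxaIV GTAGGAA/4: at [13, 26, 47, 65, 138, 147, 155, 174] ⇒ [17, 30, 51, 69, 142, 151, 159, 178]
  AzqIV ATATT/0: at [2, 21, 33, 92, 103, 113, 118, 132, 162] ⇒ [2, 21, 33, 92, 103, 113, 118, 132, 162]

Pooled cuts: [2, 17, 21, 30, 33, 51, 69, 91, 92, 103, 113, 118, 131, 132, 142, 151, 159, 162, 178]

Fragments:
  [0,2): 2 bp
  [2,17): 15 bp
  [17,21): 4 bp
  [21,30): 9 bp
  [30,33): 3 bp
  [33,51): 18 bp
  [51,69): 18 bp
  [69,91): 22 bp
  [91,92): 1 bp
  [92,103): 11 bp
  [103,113): 10 bp
  [113,118): 5 bp
  [118,131): 13 bp
  [131,132): 1 bp
  [132,142): 10 bp
  [142,151): 9 bp
  [151,159): 8 bp
  [159,162): 3 bp
  [162,178): 16 bp
  [178,182): 4 bp

[1,1,2,3,3,4,4,5,8,9,9,10,10,11,13,15,16,18,18,22]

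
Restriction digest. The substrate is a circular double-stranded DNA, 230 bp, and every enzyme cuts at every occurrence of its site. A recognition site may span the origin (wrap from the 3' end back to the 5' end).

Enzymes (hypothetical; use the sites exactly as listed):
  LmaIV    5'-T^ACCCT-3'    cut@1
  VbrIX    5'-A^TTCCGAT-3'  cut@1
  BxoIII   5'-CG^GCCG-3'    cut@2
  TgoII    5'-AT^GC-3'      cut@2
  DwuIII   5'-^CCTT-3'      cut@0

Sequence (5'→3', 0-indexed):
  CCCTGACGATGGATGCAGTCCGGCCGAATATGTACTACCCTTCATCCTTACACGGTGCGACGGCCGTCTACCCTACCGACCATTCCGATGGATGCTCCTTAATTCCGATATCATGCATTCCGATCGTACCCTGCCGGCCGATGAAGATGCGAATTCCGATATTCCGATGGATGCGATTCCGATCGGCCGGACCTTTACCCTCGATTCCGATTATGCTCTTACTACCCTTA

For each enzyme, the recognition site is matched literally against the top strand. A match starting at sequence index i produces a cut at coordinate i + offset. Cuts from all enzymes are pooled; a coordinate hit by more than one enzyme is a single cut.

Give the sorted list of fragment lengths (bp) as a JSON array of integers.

[2,2,3,3,4,4,5,5,6,6,7,7,8,8,8,9,9,9,10,10,11,11,12,12,13,14,15,17]

Site scan:
  LmaIV (TACCCT, off=1): starts [35, 68, 126, 195, 222, 228] → cuts [36, 69, 127, 196, 223, 229]
  VbrIX (ATTCCGAT, off=1): starts [81, 101, 116, 152, 160, 175, 203] → cuts [82, 102, 117, 153, 161, 176, 204]
  BxoIII (CGGCCG, off=2): starts [20, 60, 134, 183] → cuts [22, 62, 136, 185]
  TgoII (ATGC, off=2): starts [12, 91, 112, 146, 170, 212] → cuts [14, 93, 114, 148, 172, 214]
  DwuIII (CCTT, off=0): starts [38, 45, 96, 191, 225] → cuts [38, 45, 96, 191, 225]

All cut coordinates (distinct, sorted): [14, 22, 36, 38, 45, 62, 69, 82, 93, 96, 102, 114, 117, 127, 136, 148, 153, 161, 172, 176, 185, 191, 196, 204, 214, 223, 225, 229]

Fragments:
  14→22: 8 bp
  22→36: 14 bp
  36→38: 2 bp
  38→45: 7 bp
  45→62: 17 bp
  62→69: 7 bp
  69→82: 13 bp
  82→93: 11 bp
  93→96: 3 bp
  96→102: 6 bp
  102→114: 12 bp
  114→117: 3 bp
  117→127: 10 bp
  127→136: 9 bp
  136→148: 12 bp
  148→153: 5 bp
  153→161: 8 bp
  161→172: 11 bp
  172→176: 4 bp
  176→185: 9 bp
  185→191: 6 bp
  191→196: 5 bp
  196→204: 8 bp
  204→214: 10 bp
  214→223: 9 bp
  223→225: 2 bp
  225→229: 4 bp
  229→14 (wrap): 230-229+14 = 15 bp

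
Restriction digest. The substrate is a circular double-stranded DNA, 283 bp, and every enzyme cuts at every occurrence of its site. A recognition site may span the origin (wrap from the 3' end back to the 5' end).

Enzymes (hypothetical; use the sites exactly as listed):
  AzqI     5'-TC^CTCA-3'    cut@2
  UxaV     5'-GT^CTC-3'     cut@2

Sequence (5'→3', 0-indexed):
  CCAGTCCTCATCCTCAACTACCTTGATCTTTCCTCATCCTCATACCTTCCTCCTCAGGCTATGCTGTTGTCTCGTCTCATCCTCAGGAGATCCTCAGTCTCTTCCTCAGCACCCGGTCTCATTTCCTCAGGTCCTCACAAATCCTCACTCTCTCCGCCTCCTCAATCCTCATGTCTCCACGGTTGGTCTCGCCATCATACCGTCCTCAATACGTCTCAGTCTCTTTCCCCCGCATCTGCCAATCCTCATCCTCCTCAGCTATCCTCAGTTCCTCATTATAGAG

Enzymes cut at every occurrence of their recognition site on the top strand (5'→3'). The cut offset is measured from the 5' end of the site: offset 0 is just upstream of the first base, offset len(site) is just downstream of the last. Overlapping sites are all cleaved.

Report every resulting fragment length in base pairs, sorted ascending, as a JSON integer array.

[5,6,6,6,6,6,6,7,7,8,8,8,9,10,10,10,11,13,13,14,17,17,18,18,20,24]

Scan for sites:
  AzqI (TCCTCA, off=2): starts [4, 10, 30, 36, 50, 79, 90, 102, 123, 131, 141, 158, 165, 202, 242, 251, 261, 269] → cuts [6, 12, 32, 38, 52, 81, 92, 104, 125, 133, 143, 160, 167, 204, 244, 253, 263, 271]
  UxaV (GTCTC, off=2): starts [68, 73, 96, 115, 172, 185, 212, 218] → cuts [70, 75, 98, 117, 174, 187, 214, 220]

All cut coordinates (distinct, sorted): [6, 12, 32, 38, 52, 70, 75, 81, 92, 98, 104, 117, 125, 133, 143, 160, 167, 174, 187, 204, 214, 220, 244, 253, 263, 271]

Fragments:
  6→12: 6 bp
  12→32: 20 bp
  32→38: 6 bp
  38→52: 14 bp
  52→70: 18 bp
  70→75: 5 bp
  75→81: 6 bp
  81→92: 11 bp
  92→98: 6 bp
  98→104: 6 bp
  104→117: 13 bp
  117→125: 8 bp
  125→133: 8 bp
  133→143: 10 bp
  143→160: 17 bp
  160→167: 7 bp
  167→174: 7 bp
  174→187: 13 bp
  187→204: 17 bp
  204→214: 10 bp
  214→220: 6 bp
  220→244: 24 bp
  244→253: 9 bp
  253→263: 10 bp
  263→271: 8 bp
  271→6 (wrap): 283-271+6 = 18 bp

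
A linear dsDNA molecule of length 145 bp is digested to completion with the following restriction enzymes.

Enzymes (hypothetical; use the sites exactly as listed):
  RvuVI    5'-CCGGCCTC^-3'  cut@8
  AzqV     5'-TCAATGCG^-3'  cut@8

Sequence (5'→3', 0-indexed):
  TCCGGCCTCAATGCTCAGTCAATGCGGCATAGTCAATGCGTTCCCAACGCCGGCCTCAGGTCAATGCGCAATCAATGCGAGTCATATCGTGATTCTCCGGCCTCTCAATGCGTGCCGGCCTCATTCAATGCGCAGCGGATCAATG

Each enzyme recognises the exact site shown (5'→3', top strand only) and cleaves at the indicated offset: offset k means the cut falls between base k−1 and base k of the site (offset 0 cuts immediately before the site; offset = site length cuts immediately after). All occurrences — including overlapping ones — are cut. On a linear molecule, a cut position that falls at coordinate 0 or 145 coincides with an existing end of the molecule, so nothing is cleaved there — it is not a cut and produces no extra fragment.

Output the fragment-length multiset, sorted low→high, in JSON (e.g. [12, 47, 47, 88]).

[8,9,10,10,11,11,13,14,17,17,25]

Site scan:
  RvuVI CCGGCCTC/8: at [1, 49, 96, 114] ⇒ [9, 57, 104, 122]
  AzqV TCAATGCG/8: at [18, 32, 60, 71, 104, 124] ⇒ [26, 40, 68, 79, 112, 132]

All cut coordinates (distinct, sorted): [9, 26, 40, 57, 68, 79, 104, 112, 122, 132]

Fragment lengths:
  [0,9): 9 bp
  [9,26): 17 bp
  [26,40): 14 bp
  [40,57): 17 bp
  [57,68): 11 bp
  [68,79): 11 bp
  [79,104): 25 bp
  [104,112): 8 bp
  [112,122): 10 bp
  [122,132): 10 bp
  [132,145): 13 bp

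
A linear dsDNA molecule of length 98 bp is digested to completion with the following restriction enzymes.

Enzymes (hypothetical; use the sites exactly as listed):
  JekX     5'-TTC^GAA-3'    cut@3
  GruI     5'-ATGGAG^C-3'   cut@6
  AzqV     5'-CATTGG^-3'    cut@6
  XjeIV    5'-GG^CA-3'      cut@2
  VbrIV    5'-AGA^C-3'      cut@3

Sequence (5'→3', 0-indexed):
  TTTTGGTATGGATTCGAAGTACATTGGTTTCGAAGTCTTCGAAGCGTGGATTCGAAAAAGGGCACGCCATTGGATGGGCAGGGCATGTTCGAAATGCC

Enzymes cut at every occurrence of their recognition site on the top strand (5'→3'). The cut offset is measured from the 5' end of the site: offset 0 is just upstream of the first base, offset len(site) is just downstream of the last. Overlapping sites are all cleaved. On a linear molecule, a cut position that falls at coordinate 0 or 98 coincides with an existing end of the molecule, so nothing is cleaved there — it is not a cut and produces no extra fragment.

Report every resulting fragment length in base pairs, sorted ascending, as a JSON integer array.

[4,5,5,7,8,9,9,11,12,13,15]

Per-enzyme occurrences:
  JekX TTCGAA/3: at [12, 28, 37, 50, 87] ⇒ [15, 31, 40, 53, 90]
  GruI (ATGGAGC, off=6): no sites
  AzqV CATTGG/6: at [21, 67] ⇒ [27, 73]
  XjeIV GGCA/2: at [60, 76, 81] ⇒ [62, 78, 83]
  VbrIV (AGAC, off=3): no sites

All cut coordinates (distinct, sorted): [15, 27, 31, 40, 53, 62, 73, 78, 83, 90]

Fragments:
  [0,15): 15 bp
  [15,27): 12 bp
  [27,31): 4 bp
  [31,40): 9 bp
  [40,53): 13 bp
  [53,62): 9 bp
  [62,73): 11 bp
  [73,78): 5 bp
  [78,83): 5 bp
  [83,90): 7 bp
  [90,98): 8 bp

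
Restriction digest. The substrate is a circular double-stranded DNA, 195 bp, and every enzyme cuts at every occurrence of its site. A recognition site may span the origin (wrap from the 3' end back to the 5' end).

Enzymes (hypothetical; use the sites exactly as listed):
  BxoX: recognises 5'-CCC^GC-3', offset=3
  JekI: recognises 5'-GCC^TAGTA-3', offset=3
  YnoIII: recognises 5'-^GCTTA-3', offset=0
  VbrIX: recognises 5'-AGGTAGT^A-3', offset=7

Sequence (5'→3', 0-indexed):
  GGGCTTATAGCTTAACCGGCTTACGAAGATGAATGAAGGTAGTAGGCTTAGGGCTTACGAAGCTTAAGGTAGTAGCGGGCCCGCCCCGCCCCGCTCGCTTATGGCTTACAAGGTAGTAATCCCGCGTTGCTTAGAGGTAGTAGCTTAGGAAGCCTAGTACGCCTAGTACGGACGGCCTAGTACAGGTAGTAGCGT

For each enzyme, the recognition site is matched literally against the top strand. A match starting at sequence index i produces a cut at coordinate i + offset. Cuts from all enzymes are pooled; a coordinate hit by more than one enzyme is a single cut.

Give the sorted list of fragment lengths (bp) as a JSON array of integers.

Site scan:
  BxoX CCCGC/3: at [79, 84, 89, 120] ⇒ [82, 87, 92, 123]
  JekI GCCTAGTA/3: at [151, 160, 174] ⇒ [154, 163, 177]
  YnoIII GCTTA/0: at [2, 9, 18, 45, 52, 61, 96, 103, 128, 142] ⇒ [2, 9, 18, 45, 52, 61, 96, 103, 128, 142]
  VbrIX AGGTAGTA/7: at [36, 66, 110, 134, 183] ⇒ [43, 73, 117, 141, 190]

All cut coordinates (distinct, sorted): [2, 9, 18, 43, 45, 52, 61, 73, 82, 87, 92, 96, 103, 117, 123, 128, 141, 142, 154, 163, 177, 190]

Fragment lengths:
  2→9: 7 bp
  9→18: 9 bp
  18→43: 25 bp
  43→45: 2 bp
  45→52: 7 bp
  52→61: 9 bp
  61→73: 12 bp
  73→82: 9 bp
  82→87: 5 bp
  87→92: 5 bp
  92→96: 4 bp
  96→103: 7 bp
  103→117: 14 bp
  117→123: 6 bp
  123→128: 5 bp
  128→141: 13 bp
  141→142: 1 bp
  142→154: 12 bp
  154→163: 9 bp
  163→177: 14 bp
  177→190: 13 bp
  190→2 (wrap): 195-190+2 = 7 bp

[1,2,4,5,5,5,6,7,7,7,7,9,9,9,9,12,12,13,13,14,14,25]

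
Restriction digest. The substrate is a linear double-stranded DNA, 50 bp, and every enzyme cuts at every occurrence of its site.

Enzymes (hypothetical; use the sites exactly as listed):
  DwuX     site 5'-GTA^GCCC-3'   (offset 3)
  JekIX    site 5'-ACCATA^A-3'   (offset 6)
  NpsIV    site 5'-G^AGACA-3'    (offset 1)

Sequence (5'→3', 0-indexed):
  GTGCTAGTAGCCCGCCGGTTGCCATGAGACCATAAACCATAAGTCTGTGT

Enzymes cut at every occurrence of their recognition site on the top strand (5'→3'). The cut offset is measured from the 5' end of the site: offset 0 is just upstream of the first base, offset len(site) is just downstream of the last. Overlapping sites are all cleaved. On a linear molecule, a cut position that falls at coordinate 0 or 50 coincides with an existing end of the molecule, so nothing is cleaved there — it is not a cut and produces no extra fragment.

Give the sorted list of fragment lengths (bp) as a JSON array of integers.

[7,9,9,25]

Per-enzyme occurrences:
  DwuX (GTAGCCC, off=3): starts [6] → cuts [9]
  JekIX (ACCATAA, off=6): starts [28, 35] → cuts [34, 41]
  NpsIV (GAGACA, off=1): no sites

Pooled cuts: [9, 34, 41]

Fragment lengths:
  [0,9): 9 bp
  [9,34): 25 bp
  [34,41): 7 bp
  [41,50): 9 bp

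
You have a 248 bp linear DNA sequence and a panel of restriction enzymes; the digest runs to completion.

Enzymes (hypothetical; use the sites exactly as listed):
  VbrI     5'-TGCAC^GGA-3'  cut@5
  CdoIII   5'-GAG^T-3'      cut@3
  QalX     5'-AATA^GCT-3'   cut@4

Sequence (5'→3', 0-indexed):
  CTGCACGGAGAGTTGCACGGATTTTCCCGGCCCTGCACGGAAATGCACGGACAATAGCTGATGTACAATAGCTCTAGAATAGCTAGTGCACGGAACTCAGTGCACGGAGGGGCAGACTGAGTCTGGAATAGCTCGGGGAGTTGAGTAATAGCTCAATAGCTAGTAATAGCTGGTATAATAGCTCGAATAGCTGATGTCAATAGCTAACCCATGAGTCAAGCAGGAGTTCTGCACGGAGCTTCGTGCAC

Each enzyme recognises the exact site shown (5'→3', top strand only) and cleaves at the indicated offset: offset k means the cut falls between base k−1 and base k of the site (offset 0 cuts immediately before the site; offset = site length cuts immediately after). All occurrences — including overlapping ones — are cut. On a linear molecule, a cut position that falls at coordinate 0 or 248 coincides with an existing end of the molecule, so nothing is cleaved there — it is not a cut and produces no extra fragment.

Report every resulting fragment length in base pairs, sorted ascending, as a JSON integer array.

[5,5,6,6,6,8,8,8,9,9,10,10,10,10,11,11,12,13,13,14,14,14,16,20]

Site scan:
  VbrI (TGCACGGA, off=5): starts [1, 13, 33, 43, 86, 100, 229] → cuts [6, 18, 38, 48, 91, 105, 234]
  CdoIII (GAGT, off=3): starts [9, 118, 137, 142, 212, 223] → cuts [12, 121, 140, 145, 215, 226]
  QalX (AATAGCT, off=4): starts [52, 66, 77, 126, 146, 154, 164, 176, 185, 198] → cuts [56, 70, 81, 130, 150, 158, 168, 180, 189, 202]

Pooled cuts: [6, 12, 18, 38, 48, 56, 70, 81, 91, 105, 121, 130, 140, 145, 150, 158, 168, 180, 189, 202, 215, 226, 234]

Fragments:
  [0,6): 6 bp
  [6,12): 6 bp
  [12,18): 6 bp
  [18,38): 20 bp
  [38,48): 10 bp
  [48,56): 8 bp
  [56,70): 14 bp
  [70,81): 11 bp
  [81,91): 10 bp
  [91,105): 14 bp
  [105,121): 16 bp
  [121,130): 9 bp
  [130,140): 10 bp
  [140,145): 5 bp
  [145,150): 5 bp
  [150,158): 8 bp
  [158,168): 10 bp
  [168,180): 12 bp
  [180,189): 9 bp
  [189,202): 13 bp
  [202,215): 13 bp
  [215,226): 11 bp
  [226,234): 8 bp
  [234,248): 14 bp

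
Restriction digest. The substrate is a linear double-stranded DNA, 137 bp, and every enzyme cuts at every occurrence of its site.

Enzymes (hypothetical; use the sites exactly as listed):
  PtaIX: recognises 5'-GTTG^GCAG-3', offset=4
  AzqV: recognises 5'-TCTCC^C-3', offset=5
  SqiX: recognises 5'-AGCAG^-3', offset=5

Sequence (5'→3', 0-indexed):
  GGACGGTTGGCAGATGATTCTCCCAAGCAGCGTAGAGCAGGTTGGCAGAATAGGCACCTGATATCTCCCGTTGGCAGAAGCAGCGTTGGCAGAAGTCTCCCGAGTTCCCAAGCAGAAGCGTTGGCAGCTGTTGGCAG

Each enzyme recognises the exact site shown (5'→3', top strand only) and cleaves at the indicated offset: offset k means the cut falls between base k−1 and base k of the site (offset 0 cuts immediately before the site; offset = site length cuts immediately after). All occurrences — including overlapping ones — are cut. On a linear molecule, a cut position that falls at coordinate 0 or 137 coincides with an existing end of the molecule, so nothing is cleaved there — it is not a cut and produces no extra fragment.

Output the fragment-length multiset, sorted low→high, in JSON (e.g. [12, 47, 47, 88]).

[4,4,5,5,7,8,9,10,10,10,12,14,15,24]

Site scan:
  PtaIX (GTTGGCAG, off=4): starts [5, 40, 69, 84, 119, 129] → cuts [9, 44, 73, 88, 123, 133]
  AzqV (TCTCCC, off=5): starts [18, 63, 95] → cuts [23, 68, 100]
  SqiX (AGCAG, off=5): starts [25, 35, 78, 110] → cuts [30, 40, 83, 115]

All cut coordinates (distinct, sorted): [9, 23, 30, 40, 44, 68, 73, 83, 88, 100, 115, 123, 133]

Fragments:
  [0,9): 9 bp
  [9,23): 14 bp
  [23,30): 7 bp
  [30,40): 10 bp
  [40,44): 4 bp
  [44,68): 24 bp
  [68,73): 5 bp
  [73,83): 10 bp
  [83,88): 5 bp
  [88,100): 12 bp
  [100,115): 15 bp
  [115,123): 8 bp
  [123,133): 10 bp
  [133,137): 4 bp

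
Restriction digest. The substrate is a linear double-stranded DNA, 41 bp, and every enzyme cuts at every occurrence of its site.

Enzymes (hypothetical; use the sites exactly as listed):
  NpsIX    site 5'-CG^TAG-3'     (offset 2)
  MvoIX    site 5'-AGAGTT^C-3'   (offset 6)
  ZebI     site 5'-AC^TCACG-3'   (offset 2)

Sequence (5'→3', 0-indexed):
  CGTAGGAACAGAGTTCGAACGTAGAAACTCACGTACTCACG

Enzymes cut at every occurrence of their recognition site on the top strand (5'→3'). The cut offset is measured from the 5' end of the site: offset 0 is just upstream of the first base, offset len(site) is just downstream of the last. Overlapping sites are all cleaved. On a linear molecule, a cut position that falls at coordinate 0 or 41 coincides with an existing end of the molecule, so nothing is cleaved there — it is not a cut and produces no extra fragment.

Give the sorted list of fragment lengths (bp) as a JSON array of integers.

[2,5,6,7,8,13]

Site scan:
  NpsIX CGTAG/2: at [0, 19] ⇒ [2, 21]
  MvoIX AGAGTTC/6: at [9] ⇒ [15]
  ZebI ACTCACG/2: at [26, 34] ⇒ [28, 36]

All cut coordinates (distinct, sorted): [2, 15, 21, 28, 36]

Fragment lengths:
  [0,2): 2 bp
  [2,15): 13 bp
  [15,21): 6 bp
  [21,28): 7 bp
  [28,36): 8 bp
  [36,41): 5 bp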